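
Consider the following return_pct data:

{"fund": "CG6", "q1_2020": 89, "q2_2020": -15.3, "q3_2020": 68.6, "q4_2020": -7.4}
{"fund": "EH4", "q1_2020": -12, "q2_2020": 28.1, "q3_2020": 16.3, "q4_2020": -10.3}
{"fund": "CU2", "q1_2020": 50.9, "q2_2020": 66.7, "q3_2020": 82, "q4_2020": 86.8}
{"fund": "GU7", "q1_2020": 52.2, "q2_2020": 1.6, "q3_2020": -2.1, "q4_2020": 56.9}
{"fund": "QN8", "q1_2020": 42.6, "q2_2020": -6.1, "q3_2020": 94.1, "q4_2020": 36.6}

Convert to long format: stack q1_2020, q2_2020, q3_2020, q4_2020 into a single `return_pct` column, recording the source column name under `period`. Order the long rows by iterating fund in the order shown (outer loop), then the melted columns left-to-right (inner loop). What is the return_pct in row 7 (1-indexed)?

16.3

20 rows total (5 × 4). Row 7: index ⌊(7-1)/4⌋ = 1 into fund → EH4; (7-1) mod 4 = 2 into the melted columns → q3_2020.
So row 7 is (EH4, q3_2020, 16.3); return_pct = 16.3.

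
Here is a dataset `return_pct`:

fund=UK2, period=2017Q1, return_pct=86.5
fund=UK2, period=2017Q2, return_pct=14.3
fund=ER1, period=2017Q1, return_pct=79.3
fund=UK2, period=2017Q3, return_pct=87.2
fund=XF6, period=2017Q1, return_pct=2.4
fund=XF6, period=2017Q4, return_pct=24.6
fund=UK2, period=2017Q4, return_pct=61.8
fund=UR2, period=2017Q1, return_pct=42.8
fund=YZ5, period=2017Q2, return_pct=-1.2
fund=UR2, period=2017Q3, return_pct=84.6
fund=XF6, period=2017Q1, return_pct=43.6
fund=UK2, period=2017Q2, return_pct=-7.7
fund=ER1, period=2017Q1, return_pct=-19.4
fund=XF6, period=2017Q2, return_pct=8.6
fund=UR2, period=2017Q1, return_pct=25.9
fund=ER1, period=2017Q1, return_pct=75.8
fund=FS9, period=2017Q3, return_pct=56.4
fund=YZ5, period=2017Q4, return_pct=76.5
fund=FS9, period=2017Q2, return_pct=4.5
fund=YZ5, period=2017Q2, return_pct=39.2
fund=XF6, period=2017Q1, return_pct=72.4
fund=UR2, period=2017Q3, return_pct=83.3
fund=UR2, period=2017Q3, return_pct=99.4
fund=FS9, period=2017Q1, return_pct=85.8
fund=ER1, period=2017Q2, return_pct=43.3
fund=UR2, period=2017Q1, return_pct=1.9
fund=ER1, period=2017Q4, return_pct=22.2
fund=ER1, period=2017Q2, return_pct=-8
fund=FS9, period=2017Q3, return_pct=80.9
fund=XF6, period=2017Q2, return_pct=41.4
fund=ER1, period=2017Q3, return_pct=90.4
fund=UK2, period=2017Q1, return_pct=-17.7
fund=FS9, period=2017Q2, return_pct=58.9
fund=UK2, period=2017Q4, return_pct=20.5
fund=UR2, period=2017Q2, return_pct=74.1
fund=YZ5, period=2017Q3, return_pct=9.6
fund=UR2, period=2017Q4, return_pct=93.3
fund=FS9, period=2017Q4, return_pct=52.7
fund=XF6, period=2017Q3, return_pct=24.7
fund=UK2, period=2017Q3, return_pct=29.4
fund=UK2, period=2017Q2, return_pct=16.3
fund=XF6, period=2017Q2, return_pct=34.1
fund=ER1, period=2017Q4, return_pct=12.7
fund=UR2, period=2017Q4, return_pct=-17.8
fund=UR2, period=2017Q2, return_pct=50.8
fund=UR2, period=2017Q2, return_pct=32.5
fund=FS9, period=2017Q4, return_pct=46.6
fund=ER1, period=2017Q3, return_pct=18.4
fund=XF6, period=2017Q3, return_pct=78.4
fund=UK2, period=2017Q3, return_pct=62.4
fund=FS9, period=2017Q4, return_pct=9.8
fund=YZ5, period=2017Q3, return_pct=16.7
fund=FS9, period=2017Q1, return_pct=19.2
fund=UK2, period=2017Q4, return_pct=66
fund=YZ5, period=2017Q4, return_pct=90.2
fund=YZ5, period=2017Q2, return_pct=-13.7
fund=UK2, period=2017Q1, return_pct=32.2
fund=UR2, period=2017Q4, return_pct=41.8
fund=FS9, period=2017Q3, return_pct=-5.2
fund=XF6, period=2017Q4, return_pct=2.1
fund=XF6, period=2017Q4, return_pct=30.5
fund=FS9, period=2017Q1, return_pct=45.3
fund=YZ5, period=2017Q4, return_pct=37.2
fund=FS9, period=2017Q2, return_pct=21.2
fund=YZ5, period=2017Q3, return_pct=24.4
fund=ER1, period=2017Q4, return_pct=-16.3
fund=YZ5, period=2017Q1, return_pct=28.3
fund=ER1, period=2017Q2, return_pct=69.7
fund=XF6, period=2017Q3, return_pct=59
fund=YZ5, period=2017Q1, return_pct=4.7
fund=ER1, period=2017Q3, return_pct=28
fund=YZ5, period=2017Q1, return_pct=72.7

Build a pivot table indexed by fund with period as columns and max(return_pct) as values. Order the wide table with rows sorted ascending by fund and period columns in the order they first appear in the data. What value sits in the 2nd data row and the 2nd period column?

58.9

With rows sorted ascending by fund, row 2 is fund=FS9. period columns in first-appearance order: 2017Q1, 2017Q2, 2017Q3, 2017Q4; column 2 is 2017Q2.
Long rows with fund=FS9, period=2017Q2: max(4.5, 58.9, 21.2) = 58.9.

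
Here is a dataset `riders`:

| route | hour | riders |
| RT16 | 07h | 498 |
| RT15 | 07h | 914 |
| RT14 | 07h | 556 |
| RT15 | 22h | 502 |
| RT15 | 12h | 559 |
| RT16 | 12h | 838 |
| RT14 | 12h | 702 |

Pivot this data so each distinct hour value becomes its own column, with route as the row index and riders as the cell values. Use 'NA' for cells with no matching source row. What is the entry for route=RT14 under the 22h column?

No long-format row has route=RT14 and hour=22h, so the cell is NA.

NA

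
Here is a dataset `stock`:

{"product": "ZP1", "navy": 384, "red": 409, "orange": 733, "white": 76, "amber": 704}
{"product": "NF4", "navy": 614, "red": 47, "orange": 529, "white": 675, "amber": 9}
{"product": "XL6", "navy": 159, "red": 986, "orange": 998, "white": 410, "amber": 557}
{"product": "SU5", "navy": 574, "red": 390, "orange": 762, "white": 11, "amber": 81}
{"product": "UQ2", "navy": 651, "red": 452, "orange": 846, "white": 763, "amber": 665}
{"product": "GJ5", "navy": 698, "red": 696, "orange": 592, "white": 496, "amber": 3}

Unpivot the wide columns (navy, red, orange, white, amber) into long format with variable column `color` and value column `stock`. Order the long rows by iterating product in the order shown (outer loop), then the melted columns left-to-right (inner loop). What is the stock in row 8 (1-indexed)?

30 rows total (6 × 5). Row 8: index ⌊(8-1)/5⌋ = 1 into product → NF4; (8-1) mod 5 = 2 into the melted columns → orange.
So row 8 is (NF4, orange, 529); stock = 529.

529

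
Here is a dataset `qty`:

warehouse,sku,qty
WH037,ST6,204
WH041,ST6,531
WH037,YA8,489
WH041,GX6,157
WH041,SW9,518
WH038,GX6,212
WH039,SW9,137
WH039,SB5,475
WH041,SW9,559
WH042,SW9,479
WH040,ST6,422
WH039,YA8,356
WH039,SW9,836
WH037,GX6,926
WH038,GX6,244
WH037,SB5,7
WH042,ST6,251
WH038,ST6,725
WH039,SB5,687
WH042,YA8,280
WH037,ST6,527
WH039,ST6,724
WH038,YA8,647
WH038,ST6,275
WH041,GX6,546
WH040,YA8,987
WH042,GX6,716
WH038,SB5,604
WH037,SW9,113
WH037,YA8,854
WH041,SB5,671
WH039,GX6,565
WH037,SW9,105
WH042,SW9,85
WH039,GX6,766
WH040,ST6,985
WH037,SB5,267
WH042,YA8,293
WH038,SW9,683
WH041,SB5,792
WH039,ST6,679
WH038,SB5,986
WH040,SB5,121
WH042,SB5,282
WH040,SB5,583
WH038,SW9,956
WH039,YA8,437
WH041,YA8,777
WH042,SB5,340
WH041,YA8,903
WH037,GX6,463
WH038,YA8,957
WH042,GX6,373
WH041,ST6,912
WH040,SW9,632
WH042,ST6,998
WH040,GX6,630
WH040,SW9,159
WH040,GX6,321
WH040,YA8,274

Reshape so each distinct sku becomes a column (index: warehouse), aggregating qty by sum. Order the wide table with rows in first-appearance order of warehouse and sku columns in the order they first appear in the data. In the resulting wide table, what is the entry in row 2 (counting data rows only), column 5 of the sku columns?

With rows in first-appearance order of warehouse, row 2 is warehouse=WH041. sku columns in first-appearance order: ST6, YA8, GX6, SW9, SB5; column 5 is SB5.
Long rows with warehouse=WH041, sku=SB5: 671 + 792 = 1463.

1463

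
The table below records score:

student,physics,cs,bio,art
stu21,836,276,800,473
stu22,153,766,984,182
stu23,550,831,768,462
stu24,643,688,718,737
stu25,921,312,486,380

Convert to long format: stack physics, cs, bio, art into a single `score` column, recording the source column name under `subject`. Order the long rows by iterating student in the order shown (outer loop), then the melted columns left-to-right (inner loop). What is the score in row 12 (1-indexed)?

462

20 rows total (5 × 4). Row 12: index ⌊(12-1)/4⌋ = 2 into student → stu23; (12-1) mod 4 = 3 into the melted columns → art.
So row 12 is (stu23, art, 462); score = 462.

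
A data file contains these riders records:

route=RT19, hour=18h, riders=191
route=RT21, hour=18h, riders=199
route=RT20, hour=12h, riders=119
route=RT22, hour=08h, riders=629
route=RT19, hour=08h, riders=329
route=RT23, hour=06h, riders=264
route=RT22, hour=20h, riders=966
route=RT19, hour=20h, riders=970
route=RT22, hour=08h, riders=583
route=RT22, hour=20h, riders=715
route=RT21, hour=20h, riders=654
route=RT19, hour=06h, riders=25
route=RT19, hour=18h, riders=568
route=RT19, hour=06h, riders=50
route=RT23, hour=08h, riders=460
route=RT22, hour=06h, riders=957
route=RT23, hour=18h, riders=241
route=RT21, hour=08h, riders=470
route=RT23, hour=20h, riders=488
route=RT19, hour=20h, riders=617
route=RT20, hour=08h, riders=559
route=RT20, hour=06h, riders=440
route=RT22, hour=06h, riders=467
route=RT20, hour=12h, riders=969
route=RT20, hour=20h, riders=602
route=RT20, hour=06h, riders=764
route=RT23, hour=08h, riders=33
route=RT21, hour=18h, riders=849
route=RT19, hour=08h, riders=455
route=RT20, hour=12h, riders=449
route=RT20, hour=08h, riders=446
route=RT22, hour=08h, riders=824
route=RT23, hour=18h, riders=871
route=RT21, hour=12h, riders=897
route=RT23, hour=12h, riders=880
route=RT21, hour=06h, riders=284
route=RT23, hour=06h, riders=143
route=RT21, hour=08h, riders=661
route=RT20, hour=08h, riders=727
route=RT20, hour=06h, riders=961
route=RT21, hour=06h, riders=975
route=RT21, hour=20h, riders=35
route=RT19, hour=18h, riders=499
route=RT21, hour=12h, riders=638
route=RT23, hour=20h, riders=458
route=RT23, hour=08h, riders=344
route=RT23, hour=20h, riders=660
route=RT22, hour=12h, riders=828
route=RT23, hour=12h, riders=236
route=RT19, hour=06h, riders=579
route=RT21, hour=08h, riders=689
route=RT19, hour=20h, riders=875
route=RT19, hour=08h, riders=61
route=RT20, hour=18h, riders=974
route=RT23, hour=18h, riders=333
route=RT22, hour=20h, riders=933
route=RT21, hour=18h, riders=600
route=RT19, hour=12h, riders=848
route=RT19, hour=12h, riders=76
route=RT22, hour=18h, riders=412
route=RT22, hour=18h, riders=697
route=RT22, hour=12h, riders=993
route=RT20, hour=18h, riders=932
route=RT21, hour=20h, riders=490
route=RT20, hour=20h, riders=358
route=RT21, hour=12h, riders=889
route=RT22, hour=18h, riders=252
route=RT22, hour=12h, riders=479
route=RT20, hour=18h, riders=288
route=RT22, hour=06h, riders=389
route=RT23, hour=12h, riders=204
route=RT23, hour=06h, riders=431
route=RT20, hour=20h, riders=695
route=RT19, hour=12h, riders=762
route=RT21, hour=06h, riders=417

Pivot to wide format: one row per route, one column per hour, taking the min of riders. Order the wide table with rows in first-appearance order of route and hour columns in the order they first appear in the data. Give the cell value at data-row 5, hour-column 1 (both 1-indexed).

With rows in first-appearance order of route, row 5 is route=RT23. hour columns in first-appearance order: 18h, 12h, 08h, 06h, 20h; column 1 is 18h.
Long rows with route=RT23, hour=18h: min(241, 871, 333) = 241.

241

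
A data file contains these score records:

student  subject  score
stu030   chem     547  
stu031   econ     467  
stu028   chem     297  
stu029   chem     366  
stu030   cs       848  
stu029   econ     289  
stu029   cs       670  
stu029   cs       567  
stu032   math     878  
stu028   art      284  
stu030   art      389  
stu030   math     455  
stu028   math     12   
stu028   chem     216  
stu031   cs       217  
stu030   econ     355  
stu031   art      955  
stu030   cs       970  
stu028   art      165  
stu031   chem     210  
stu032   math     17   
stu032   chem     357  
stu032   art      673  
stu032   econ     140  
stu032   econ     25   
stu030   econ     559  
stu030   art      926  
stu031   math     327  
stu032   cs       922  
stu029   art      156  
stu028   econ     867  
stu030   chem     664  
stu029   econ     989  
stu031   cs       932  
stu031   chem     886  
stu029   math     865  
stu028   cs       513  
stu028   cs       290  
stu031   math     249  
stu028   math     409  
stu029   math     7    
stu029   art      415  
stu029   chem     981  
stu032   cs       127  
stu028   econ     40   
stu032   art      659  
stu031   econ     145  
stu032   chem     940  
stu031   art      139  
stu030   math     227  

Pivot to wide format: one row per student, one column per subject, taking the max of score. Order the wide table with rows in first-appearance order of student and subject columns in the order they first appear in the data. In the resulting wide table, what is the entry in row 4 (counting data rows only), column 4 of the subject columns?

865

With rows in first-appearance order of student, row 4 is student=stu029. subject columns in first-appearance order: chem, econ, cs, math, art; column 4 is math.
Long rows with student=stu029, subject=math: max(865, 7) = 865.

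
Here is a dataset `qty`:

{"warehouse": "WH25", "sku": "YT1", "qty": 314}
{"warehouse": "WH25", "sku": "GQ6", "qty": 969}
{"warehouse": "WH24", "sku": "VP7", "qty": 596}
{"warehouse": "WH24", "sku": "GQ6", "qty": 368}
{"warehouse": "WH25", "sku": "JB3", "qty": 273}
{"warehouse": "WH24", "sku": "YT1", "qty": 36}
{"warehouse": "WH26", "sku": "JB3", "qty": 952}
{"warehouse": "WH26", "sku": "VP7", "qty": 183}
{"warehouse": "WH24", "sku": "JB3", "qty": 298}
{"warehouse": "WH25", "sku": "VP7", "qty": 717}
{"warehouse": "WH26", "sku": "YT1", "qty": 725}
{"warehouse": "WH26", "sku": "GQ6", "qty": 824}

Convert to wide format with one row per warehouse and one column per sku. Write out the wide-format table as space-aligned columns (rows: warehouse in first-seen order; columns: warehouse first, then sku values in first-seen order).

warehouse  YT1  GQ6  VP7  JB3
WH25       314  969  717  273
WH24       36   368  596  298
WH26       725  824  183  952

Columns: warehouse plus the 4 distinct sku values (YT1, GQ6, VP7, JB3).
For example, row WH25 column YT1 takes qty=314 from the long row (WH25, YT1).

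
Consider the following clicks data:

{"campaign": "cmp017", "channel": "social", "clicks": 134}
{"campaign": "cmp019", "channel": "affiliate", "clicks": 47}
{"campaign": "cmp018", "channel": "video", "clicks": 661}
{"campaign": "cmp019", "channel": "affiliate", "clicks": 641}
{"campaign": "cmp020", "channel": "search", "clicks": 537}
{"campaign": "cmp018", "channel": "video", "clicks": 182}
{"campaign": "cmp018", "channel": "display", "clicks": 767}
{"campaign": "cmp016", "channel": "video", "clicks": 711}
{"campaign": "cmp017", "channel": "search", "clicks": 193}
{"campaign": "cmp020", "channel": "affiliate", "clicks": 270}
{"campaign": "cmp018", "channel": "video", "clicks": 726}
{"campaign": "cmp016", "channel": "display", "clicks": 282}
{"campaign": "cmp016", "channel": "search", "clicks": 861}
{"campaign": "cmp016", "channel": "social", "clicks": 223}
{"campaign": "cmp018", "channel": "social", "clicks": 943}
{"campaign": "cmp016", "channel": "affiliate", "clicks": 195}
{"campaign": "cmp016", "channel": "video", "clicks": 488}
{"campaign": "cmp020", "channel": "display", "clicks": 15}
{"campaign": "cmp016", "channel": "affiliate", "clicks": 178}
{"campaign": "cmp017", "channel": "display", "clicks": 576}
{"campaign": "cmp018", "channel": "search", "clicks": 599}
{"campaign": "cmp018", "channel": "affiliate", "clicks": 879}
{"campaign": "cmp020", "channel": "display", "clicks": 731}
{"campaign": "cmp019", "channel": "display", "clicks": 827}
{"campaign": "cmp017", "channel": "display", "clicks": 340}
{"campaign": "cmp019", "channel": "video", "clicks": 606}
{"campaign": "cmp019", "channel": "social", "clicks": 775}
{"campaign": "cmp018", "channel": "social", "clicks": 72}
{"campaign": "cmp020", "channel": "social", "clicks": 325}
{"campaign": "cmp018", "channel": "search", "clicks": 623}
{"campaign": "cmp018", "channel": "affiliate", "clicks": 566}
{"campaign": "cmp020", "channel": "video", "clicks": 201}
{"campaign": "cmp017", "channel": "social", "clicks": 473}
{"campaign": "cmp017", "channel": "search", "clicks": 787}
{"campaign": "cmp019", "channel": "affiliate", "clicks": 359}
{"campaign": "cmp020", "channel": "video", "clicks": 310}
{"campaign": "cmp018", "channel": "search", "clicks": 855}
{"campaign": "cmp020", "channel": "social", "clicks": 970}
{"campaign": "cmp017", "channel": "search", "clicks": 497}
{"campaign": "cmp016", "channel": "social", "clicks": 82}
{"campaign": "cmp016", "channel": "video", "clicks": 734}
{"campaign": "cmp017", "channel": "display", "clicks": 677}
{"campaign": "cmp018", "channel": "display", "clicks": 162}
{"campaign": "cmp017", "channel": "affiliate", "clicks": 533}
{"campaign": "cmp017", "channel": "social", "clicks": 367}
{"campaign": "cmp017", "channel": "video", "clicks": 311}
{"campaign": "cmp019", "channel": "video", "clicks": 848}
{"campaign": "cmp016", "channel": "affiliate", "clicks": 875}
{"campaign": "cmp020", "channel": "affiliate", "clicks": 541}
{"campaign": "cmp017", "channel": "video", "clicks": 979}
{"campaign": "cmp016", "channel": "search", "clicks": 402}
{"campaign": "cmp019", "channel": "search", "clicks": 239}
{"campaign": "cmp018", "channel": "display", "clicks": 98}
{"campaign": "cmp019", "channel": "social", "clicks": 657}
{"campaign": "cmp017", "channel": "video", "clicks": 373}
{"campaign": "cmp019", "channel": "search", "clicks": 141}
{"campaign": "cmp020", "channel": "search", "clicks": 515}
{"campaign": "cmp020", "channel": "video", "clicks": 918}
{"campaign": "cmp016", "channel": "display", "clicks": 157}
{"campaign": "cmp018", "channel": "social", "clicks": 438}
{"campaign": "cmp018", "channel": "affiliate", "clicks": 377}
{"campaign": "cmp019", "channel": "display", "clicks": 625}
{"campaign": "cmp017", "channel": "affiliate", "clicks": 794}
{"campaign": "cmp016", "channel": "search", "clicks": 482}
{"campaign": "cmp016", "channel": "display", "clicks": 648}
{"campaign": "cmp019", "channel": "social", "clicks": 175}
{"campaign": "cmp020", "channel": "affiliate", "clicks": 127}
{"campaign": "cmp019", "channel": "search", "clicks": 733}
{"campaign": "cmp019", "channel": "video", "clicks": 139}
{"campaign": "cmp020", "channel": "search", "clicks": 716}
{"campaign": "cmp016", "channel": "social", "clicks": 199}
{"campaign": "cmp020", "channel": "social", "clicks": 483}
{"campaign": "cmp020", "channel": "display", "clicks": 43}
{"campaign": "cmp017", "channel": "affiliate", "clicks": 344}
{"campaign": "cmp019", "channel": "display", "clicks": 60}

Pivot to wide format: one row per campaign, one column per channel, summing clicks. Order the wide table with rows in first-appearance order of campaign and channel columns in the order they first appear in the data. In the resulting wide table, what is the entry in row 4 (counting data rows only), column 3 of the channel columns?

With rows in first-appearance order of campaign, row 4 is campaign=cmp020. channel columns in first-appearance order: social, affiliate, video, search, display; column 3 is video.
Long rows with campaign=cmp020, channel=video: 201 + 310 + 918 = 1429.

1429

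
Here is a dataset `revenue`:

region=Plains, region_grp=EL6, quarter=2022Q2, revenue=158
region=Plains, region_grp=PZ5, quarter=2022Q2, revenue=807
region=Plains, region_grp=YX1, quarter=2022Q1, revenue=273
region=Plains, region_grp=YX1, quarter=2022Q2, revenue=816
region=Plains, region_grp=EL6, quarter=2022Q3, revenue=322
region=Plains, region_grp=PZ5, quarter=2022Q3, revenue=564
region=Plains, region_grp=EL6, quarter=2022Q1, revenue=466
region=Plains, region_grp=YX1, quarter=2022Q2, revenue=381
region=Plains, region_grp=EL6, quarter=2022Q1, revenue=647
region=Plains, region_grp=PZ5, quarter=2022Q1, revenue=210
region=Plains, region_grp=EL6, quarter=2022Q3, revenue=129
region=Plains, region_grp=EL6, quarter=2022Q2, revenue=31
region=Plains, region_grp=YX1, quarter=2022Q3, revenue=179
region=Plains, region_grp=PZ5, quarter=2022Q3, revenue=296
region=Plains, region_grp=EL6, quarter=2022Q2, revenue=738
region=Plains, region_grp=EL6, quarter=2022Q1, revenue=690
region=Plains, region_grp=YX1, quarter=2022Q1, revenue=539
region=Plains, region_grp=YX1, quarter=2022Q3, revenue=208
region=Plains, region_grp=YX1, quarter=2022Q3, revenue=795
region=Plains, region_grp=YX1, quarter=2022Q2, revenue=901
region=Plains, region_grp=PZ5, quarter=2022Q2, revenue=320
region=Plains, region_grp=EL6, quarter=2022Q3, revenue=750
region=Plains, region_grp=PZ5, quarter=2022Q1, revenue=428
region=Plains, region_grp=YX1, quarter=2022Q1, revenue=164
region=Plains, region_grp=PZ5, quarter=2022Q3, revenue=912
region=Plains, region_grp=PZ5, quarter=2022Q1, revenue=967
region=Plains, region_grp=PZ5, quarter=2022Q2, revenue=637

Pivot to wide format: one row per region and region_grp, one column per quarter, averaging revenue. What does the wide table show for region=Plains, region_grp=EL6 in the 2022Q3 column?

Rows with region=Plains, region_grp=EL6 and quarter=2022Q3: revenue values are 322, 129, 750.
(322 + 129 + 750) / 3 = 400.33.

400.33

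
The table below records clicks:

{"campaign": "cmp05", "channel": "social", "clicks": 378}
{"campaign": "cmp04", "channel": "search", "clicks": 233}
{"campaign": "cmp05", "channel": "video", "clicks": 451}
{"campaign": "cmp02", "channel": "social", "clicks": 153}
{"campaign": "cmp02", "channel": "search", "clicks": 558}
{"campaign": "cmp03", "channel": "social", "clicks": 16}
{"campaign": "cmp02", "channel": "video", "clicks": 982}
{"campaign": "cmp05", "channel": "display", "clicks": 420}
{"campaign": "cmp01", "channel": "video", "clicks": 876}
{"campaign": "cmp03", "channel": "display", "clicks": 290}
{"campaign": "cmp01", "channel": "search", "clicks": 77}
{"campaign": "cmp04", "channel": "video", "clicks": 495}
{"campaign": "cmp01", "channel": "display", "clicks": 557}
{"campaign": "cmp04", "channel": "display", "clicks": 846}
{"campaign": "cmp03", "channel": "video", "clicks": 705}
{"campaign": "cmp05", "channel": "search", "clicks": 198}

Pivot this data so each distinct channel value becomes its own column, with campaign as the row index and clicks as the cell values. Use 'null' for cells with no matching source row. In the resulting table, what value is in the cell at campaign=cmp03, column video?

705

The long row with campaign=cmp03, channel=video has clicks=705.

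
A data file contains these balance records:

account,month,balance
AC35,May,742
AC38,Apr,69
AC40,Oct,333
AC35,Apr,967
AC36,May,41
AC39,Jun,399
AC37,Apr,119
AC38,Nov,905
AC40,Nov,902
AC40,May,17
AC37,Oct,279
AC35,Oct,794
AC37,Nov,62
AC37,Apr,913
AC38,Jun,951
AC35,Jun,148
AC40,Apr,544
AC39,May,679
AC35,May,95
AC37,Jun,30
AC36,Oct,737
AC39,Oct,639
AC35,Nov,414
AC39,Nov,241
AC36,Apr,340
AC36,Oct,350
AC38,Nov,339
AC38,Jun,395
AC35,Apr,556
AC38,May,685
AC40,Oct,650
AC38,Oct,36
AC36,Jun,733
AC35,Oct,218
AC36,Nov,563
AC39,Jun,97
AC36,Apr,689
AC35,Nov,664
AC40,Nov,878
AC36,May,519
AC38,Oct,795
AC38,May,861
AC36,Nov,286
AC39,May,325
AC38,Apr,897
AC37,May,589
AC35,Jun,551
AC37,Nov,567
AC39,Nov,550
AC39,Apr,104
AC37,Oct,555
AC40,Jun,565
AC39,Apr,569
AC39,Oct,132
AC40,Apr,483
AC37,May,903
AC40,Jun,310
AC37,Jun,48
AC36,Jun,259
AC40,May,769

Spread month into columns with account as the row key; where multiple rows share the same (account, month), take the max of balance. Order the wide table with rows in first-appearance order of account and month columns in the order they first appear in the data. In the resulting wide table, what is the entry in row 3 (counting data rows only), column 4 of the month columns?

With rows in first-appearance order of account, row 3 is account=AC40. month columns in first-appearance order: May, Apr, Oct, Jun, Nov; column 4 is Jun.
Long rows with account=AC40, month=Jun: max(565, 310) = 565.

565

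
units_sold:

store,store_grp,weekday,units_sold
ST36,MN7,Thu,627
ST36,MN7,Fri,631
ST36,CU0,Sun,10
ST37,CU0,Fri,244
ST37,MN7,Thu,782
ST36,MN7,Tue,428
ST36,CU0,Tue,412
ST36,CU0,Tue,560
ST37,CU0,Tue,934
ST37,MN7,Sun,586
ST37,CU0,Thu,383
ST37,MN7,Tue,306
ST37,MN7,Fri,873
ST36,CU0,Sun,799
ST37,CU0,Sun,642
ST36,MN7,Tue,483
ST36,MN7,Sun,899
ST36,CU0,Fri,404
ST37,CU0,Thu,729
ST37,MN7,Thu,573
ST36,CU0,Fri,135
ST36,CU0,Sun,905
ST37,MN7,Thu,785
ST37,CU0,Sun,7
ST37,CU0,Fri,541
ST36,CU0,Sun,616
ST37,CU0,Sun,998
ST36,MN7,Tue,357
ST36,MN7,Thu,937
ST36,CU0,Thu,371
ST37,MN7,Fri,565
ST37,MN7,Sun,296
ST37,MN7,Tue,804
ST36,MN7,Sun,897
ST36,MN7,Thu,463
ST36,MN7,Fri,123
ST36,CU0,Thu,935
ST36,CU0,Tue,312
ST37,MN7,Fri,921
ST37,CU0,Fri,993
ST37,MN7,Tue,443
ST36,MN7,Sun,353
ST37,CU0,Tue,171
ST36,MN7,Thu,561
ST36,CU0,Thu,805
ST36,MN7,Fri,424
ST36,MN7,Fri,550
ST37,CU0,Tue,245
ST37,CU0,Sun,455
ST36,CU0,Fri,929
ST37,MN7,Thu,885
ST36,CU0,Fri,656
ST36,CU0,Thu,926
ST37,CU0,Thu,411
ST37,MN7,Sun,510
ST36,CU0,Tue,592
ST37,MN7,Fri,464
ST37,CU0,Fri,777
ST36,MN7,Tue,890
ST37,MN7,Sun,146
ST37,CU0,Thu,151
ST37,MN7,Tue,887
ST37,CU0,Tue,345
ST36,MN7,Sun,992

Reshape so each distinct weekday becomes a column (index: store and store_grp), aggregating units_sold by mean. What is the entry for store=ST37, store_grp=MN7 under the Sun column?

Rows with store=ST37, store_grp=MN7 and weekday=Sun: units_sold values are 586, 296, 510, 146.
(586 + 296 + 510 + 146) / 4 = 384.50.

384.50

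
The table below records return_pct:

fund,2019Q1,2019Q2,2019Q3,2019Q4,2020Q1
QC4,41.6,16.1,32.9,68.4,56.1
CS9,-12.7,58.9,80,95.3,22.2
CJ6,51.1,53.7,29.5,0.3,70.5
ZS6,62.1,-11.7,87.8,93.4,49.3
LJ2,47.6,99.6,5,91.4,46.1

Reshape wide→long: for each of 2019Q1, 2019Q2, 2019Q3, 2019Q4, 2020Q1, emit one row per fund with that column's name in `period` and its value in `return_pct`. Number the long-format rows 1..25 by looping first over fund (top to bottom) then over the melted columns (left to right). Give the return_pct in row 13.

25 rows total (5 × 5). Row 13: index ⌊(13-1)/5⌋ = 2 into fund → CJ6; (13-1) mod 5 = 2 into the melted columns → 2019Q3.
So row 13 is (CJ6, 2019Q3, 29.5); return_pct = 29.5.

29.5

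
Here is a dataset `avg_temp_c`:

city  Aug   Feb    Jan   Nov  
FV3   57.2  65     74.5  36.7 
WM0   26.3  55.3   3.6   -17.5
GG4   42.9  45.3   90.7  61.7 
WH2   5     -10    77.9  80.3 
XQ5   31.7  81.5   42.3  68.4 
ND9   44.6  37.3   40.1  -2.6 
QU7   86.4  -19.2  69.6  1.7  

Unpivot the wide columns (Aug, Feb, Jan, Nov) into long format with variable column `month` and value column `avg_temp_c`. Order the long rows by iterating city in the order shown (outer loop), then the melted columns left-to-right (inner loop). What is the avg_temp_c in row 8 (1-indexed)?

-17.5

28 rows total (7 × 4). Row 8: index ⌊(8-1)/4⌋ = 1 into city → WM0; (8-1) mod 4 = 3 into the melted columns → Nov.
So row 8 is (WM0, Nov, -17.5); avg_temp_c = -17.5.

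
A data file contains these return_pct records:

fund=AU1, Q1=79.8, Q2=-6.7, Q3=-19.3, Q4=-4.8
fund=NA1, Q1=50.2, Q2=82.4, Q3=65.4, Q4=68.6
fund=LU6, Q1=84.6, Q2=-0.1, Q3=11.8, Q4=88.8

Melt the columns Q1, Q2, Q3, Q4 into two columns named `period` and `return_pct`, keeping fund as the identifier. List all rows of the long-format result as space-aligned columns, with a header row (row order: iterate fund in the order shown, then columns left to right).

fund  period  return_pct
AU1   Q1      79.8      
AU1   Q2      -6.7      
AU1   Q3      -19.3     
AU1   Q4      -4.8      
NA1   Q1      50.2      
NA1   Q2      82.4      
NA1   Q3      65.4      
NA1   Q4      68.6      
LU6   Q1      84.6      
LU6   Q2      -0.1      
LU6   Q3      11.8      
LU6   Q4      88.8      

Each (fund, column) pair becomes one row: 3 × 4 = 12 rows.
For example, (AU1, Q1) → return_pct=79.8.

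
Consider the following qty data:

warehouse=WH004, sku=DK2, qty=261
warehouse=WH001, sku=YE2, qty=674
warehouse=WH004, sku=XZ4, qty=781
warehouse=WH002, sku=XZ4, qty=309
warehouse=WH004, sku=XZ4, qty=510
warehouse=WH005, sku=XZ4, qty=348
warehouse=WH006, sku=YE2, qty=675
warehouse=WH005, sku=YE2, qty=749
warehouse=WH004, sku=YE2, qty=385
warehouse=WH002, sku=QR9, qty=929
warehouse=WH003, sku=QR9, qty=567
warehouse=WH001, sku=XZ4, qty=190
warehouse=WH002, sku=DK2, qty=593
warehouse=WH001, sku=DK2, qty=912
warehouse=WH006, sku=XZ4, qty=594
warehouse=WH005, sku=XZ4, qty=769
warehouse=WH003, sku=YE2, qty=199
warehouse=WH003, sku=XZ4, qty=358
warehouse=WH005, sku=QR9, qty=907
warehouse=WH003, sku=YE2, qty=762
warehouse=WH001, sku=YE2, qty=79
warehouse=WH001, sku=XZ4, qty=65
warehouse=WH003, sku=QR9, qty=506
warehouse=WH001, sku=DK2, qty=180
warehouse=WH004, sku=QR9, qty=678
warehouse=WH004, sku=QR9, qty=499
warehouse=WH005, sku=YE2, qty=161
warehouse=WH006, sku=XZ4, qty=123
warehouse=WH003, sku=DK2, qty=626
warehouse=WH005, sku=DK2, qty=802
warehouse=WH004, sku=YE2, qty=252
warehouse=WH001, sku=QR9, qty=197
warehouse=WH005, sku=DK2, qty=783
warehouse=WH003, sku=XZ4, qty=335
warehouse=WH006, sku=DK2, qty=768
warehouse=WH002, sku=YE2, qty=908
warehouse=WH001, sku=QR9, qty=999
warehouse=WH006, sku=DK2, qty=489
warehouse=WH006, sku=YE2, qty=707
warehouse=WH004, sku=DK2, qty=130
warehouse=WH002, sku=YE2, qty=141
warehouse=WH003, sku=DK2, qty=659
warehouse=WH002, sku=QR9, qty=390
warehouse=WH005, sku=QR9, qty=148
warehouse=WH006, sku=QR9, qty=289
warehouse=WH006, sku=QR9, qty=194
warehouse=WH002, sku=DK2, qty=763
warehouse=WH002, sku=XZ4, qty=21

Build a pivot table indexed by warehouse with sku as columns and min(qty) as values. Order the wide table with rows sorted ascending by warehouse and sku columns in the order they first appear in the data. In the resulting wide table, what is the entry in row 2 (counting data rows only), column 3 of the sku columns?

21

With rows sorted ascending by warehouse, row 2 is warehouse=WH002. sku columns in first-appearance order: DK2, YE2, XZ4, QR9; column 3 is XZ4.
Long rows with warehouse=WH002, sku=XZ4: min(309, 21) = 21.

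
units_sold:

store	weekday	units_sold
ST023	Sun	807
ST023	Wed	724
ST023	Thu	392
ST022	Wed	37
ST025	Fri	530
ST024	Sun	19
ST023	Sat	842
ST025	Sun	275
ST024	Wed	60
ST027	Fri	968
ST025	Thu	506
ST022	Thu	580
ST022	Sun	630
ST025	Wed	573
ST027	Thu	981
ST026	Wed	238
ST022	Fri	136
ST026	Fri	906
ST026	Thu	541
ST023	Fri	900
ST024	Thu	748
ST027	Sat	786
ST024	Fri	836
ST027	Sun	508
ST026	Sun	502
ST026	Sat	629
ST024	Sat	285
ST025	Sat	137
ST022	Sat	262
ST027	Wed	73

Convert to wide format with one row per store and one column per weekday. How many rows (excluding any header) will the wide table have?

6

6 distinct store values → 6 rows.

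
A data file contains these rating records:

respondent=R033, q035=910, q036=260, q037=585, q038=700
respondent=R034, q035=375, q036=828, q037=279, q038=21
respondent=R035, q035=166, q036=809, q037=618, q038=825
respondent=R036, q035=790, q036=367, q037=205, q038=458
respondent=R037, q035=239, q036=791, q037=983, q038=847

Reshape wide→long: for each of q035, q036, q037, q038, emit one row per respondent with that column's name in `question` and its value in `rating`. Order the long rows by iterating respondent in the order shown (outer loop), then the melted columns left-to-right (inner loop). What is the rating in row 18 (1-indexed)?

791

20 rows total (5 × 4). Row 18: index ⌊(18-1)/4⌋ = 4 into respondent → R037; (18-1) mod 4 = 1 into the melted columns → q036.
So row 18 is (R037, q036, 791); rating = 791.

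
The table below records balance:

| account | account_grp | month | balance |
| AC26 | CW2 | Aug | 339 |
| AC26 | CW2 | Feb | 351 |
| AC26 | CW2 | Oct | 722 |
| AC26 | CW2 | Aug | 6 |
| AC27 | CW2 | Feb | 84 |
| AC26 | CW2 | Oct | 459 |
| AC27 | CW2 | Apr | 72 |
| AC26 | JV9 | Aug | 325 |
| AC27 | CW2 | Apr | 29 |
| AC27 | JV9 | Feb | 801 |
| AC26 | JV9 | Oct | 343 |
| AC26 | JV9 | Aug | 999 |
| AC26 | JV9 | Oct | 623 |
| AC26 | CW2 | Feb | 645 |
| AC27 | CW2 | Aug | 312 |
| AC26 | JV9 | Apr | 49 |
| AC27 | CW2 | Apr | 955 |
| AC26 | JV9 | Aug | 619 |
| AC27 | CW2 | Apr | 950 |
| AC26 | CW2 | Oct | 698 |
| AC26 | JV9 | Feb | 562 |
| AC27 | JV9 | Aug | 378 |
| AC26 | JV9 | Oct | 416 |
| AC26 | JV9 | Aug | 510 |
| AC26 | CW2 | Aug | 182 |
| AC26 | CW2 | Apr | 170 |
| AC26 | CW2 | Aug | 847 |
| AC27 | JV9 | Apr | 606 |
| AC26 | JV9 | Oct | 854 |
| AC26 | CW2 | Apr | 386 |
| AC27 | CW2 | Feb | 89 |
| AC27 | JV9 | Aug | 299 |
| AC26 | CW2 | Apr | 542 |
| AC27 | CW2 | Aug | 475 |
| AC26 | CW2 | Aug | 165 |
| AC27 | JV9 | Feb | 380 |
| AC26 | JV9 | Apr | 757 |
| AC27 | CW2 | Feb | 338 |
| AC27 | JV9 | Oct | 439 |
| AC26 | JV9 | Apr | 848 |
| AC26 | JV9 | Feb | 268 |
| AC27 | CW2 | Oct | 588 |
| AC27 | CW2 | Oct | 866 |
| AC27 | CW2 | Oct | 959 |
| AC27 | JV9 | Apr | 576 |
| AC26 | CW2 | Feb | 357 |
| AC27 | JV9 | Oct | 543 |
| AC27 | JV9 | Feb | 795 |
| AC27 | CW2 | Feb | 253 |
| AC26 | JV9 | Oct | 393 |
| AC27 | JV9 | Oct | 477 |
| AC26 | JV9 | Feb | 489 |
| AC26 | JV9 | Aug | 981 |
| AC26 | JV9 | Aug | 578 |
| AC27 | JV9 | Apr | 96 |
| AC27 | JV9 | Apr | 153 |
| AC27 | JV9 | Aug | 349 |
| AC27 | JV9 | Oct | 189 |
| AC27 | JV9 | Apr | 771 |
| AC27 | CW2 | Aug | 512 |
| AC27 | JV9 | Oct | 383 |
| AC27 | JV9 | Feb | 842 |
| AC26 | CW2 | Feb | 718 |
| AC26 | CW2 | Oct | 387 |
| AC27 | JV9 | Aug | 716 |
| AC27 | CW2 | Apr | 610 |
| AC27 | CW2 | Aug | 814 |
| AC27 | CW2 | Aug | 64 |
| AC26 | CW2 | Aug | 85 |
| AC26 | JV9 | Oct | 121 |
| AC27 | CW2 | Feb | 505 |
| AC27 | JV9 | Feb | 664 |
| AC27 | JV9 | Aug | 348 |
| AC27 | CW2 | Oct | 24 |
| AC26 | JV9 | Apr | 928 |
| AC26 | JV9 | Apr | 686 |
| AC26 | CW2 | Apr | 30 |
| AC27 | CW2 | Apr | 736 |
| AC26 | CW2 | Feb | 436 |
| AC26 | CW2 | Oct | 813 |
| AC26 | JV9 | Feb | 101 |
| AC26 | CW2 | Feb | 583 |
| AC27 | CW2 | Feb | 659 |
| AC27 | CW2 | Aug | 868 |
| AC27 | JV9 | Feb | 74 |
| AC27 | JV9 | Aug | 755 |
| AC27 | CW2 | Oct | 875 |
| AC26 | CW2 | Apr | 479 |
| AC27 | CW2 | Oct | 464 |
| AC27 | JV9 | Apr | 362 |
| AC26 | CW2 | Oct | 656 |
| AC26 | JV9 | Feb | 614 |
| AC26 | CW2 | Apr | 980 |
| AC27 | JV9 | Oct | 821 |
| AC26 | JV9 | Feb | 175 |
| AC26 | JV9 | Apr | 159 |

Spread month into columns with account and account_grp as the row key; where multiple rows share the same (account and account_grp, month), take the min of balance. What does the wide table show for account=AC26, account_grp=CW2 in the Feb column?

351

Rows with account=AC26, account_grp=CW2 and month=Feb: balance values are 351, 645, 357, 718, 436, 583.
min(351, 645, 357, 718, 436, 583) = 351.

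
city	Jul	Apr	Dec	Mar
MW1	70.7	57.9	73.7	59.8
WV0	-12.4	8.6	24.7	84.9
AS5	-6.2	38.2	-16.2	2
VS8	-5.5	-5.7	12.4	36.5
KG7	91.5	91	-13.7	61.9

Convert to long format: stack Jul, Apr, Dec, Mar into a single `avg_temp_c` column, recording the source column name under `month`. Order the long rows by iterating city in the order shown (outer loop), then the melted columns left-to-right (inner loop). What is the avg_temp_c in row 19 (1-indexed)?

20 rows total (5 × 4). Row 19: index ⌊(19-1)/4⌋ = 4 into city → KG7; (19-1) mod 4 = 2 into the melted columns → Dec.
So row 19 is (KG7, Dec, -13.7); avg_temp_c = -13.7.

-13.7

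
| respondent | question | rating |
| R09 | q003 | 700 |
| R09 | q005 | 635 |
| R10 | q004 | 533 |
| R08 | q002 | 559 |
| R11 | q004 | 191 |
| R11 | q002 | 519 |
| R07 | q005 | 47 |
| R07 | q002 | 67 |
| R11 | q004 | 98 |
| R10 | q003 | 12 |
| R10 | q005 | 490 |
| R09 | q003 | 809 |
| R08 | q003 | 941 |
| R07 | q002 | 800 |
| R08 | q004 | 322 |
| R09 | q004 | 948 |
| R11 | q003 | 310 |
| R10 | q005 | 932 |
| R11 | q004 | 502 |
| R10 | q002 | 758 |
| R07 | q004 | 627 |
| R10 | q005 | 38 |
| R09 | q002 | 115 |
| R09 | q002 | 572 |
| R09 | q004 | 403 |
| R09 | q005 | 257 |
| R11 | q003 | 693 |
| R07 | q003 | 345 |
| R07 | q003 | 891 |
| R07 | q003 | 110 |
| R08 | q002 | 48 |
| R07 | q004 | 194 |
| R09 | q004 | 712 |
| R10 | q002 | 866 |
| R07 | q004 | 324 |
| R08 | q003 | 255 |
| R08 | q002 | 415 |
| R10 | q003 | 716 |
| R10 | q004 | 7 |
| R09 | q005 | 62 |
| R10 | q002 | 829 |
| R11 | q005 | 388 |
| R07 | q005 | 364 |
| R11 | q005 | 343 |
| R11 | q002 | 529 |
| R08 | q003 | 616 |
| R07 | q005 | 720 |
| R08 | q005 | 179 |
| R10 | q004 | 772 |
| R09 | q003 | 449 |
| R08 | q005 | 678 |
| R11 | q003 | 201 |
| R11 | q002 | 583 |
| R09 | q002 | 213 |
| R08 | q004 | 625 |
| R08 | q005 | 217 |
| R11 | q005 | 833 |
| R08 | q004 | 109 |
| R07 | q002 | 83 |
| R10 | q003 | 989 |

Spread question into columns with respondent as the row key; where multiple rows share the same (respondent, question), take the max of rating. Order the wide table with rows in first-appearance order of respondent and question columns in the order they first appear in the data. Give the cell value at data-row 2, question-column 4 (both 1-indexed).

866

With rows in first-appearance order of respondent, row 2 is respondent=R10. question columns in first-appearance order: q003, q005, q004, q002; column 4 is q002.
Long rows with respondent=R10, question=q002: max(758, 866, 829) = 866.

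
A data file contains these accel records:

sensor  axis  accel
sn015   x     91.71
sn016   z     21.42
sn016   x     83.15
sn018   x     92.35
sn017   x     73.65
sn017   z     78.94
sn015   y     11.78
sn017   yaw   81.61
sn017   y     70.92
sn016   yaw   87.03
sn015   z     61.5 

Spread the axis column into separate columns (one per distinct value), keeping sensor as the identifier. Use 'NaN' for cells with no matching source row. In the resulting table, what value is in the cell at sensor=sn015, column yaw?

No long-format row has sensor=sn015 and axis=yaw, so the cell is NaN.

NaN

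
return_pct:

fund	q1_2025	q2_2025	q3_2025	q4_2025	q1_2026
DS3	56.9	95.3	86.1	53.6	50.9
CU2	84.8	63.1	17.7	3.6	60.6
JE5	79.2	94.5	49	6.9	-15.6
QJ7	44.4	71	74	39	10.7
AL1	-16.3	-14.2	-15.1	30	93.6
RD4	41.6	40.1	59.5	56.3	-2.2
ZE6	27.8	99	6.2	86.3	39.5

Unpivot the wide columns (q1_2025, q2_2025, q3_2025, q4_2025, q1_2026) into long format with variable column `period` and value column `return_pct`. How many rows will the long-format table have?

35

7 fund values × 5 melted columns = 35 rows.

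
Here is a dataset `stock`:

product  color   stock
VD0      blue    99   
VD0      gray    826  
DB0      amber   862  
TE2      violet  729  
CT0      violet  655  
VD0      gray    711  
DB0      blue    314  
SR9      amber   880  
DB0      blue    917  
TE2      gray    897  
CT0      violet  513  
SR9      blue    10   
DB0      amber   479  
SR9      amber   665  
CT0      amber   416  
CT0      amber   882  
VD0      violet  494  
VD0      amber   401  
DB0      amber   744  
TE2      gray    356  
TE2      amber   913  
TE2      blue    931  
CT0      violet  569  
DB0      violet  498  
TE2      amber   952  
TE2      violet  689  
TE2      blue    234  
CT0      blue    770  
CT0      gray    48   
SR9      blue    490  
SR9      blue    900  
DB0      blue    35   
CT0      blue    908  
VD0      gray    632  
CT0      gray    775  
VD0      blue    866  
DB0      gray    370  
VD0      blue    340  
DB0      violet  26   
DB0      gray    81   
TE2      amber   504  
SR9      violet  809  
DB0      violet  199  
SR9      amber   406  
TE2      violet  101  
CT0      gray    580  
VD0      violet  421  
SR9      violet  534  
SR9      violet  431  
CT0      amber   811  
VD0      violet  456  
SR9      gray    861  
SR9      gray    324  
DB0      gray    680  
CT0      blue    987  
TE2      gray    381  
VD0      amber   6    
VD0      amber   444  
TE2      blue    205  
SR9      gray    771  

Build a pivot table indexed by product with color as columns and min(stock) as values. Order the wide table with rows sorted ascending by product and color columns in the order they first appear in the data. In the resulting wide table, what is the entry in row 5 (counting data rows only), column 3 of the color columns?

With rows sorted ascending by product, row 5 is product=VD0. color columns in first-appearance order: blue, gray, amber, violet; column 3 is amber.
Long rows with product=VD0, color=amber: min(401, 6, 444) = 6.

6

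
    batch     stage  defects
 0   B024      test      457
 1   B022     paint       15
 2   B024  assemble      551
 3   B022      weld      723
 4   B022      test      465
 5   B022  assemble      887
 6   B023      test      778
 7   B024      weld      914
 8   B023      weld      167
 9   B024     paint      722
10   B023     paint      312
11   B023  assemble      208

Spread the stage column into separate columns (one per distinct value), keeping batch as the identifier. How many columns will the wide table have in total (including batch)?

1 column for batch plus 4 distinct stage values → 5 columns.

5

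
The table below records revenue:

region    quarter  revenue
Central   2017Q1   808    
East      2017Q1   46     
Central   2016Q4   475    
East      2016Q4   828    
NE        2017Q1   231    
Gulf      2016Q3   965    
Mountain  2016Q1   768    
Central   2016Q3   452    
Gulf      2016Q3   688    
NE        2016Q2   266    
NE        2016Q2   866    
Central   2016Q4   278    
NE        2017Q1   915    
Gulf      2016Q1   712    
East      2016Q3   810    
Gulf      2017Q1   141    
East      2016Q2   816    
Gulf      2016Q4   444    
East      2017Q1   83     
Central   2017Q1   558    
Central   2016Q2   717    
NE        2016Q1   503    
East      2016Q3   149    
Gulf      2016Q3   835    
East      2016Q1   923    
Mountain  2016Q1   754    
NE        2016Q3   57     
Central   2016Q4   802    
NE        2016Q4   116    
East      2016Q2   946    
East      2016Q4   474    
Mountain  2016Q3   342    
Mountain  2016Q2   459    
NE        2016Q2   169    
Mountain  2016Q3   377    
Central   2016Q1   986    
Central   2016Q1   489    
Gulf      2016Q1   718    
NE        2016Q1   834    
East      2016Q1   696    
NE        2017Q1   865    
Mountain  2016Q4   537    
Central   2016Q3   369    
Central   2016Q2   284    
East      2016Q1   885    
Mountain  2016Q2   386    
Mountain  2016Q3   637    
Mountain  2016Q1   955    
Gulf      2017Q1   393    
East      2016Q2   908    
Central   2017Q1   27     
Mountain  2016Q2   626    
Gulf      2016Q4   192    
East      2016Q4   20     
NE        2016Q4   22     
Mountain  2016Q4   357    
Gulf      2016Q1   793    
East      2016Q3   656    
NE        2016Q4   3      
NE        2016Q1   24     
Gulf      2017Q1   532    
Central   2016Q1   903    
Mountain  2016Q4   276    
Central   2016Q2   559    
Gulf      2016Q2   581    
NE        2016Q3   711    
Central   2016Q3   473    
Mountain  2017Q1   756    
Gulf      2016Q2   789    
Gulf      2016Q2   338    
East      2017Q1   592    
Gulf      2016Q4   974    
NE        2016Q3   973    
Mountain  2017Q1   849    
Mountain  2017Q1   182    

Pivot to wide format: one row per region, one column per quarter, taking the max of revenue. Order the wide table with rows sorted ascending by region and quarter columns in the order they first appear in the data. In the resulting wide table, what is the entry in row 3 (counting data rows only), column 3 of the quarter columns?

With rows sorted ascending by region, row 3 is region=Gulf. quarter columns in first-appearance order: 2017Q1, 2016Q4, 2016Q3, 2016Q1, 2016Q2; column 3 is 2016Q3.
Long rows with region=Gulf, quarter=2016Q3: max(965, 688, 835) = 965.

965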